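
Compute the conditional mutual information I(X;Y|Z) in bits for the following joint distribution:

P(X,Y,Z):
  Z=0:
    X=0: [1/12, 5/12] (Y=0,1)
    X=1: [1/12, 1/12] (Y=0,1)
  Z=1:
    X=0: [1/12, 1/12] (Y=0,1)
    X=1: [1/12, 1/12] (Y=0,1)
0.0492 bits

Conditional mutual information: I(X;Y|Z) = H(X|Z) + H(Y|Z) - H(X,Y|Z)

H(Z) = 0.9183
H(X,Z) = 1.7925 → H(X|Z) = 0.8742
H(Y,Z) = 1.7925 → H(Y|Z) = 0.8742
H(X,Y,Z) = 2.6175 → H(X,Y|Z) = 1.6992

I(X;Y|Z) = 0.8742 + 0.8742 - 1.6992 = 0.0492 bits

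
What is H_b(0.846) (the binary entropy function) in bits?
0.6198 bits

The binary entropy function is:
H(p) = -p log(p) - (1-p) log(1-p)

H(0.846) = -0.846 × log_2(0.846) - 0.154 × log_2(0.154)
H(0.846) = 0.6198 bits

Note: Binary entropy is maximized at p=0.5 (H=1 bit) and minimized at p=0 or p=1 (H=0).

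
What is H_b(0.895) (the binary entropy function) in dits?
0.1459 dits

The binary entropy function is:
H(p) = -p log(p) - (1-p) log(1-p)

H(0.895) = -0.895 × log_10(0.895) - 0.105 × log_10(0.105)
H(0.895) = 0.1459 dits

Note: Binary entropy is maximized at p=0.5 (H=1 bit) and minimized at p=0 or p=1 (H=0).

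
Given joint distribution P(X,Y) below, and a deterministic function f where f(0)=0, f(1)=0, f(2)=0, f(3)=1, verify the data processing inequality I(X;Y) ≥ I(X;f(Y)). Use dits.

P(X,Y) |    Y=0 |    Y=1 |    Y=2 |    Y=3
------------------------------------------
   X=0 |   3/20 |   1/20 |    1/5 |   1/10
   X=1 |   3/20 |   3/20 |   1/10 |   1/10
I(X;Y) = 0.0187, I(X;f(Y)) = 0.0000, inequality holds: 0.0187 ≥ 0.0000

Data Processing Inequality: For any Markov chain X → Y → Z, we have I(X;Y) ≥ I(X;Z).

Here Z = f(Y) is a deterministic function of Y, forming X → Y → Z.

Original I(X;Y) = 0.0187 dits

After applying f:
P(X,Z) where Z=f(Y):
- P(X,Z=0) = P(X,Y=0) + P(X,Y=1) + P(X,Y=2)
- P(X,Z=1) = P(X,Y=3)

I(X;Z) = I(X;f(Y)) = 0.0000 dits

Verification: 0.0187 ≥ 0.0000 ✓

Information cannot be created by processing; the function f can only lose information about X.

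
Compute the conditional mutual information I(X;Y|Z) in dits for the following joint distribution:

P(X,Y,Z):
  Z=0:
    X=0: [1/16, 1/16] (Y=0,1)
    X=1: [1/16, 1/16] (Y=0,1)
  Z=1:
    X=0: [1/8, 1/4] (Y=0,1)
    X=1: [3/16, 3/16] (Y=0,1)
0.0047 dits

Conditional mutual information: I(X;Y|Z) = H(X|Z) + H(Y|Z) - H(X,Y|Z)

H(Z) = 0.2442
H(X,Z) = 0.5452 → H(X|Z) = 0.3010
H(Y,Z) = 0.5407 → H(Y|Z) = 0.2965
H(X,Y,Z) = 0.8371 → H(X,Y|Z) = 0.5928

I(X;Y|Z) = 0.3010 + 0.2965 - 0.5928 = 0.0047 dits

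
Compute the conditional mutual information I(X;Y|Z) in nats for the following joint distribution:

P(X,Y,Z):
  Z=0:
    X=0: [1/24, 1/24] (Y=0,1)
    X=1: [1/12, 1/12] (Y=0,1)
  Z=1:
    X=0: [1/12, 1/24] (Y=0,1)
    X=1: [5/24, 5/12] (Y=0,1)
0.0238 nats

Conditional mutual information: I(X;Y|Z) = H(X|Z) + H(Y|Z) - H(X,Y|Z)

H(Z) = 0.5623
H(X,Z) = 1.0594 → H(X|Z) = 0.4970
H(Y,Z) = 1.2368 → H(Y|Z) = 0.6745
H(X,Y,Z) = 1.7101 → H(X,Y|Z) = 1.1477

I(X;Y|Z) = 0.4970 + 0.6745 - 1.1477 = 0.0238 nats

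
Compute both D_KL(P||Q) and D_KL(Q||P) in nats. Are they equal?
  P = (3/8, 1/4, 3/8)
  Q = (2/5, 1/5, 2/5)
D_KL(P||Q) = 0.0074, D_KL(Q||P) = 0.0070

KL divergence is not symmetric: D_KL(P||Q) ≠ D_KL(Q||P) in general.

D_KL(P||Q) = 0.0074 nats
D_KL(Q||P) = 0.0070 nats

No, they are not equal!

This asymmetry is why KL divergence is not a true distance metric.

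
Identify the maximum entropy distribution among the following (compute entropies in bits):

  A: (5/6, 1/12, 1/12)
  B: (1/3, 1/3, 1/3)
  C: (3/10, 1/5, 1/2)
B

For a discrete distribution over n outcomes, entropy is maximized by the uniform distribution.

Computing entropies:
H(A) = 0.8167 bits
H(B) = 1.5850 bits
H(C) = 1.4855 bits

The uniform distribution (where all probabilities equal 1/3) achieves the maximum entropy of log_2(3) = 1.5850 bits.

Distribution B has the highest entropy.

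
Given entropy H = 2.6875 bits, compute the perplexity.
6.4420

Perplexity is 2^H (or exp(H) for natural log).

H = 2.6875 bits
Perplexity = 2^2.6875 = 6.4420

Interpretation: The model's uncertainty is equivalent to choosing uniformly among 6.4 options.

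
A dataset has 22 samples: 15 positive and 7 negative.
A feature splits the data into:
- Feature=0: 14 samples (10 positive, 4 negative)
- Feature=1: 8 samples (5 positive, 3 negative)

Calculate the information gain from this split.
0.0061 bits

Information Gain = H(Y) - H(Y|Feature)

Before split:
P(positive) = 15/22 = 0.6818
H(Y) = 0.9024 bits

After split:
Feature=0: H = 0.8631 bits (weight = 14/22)
Feature=1: H = 0.9544 bits (weight = 8/22)
H(Y|Feature) = (14/22)×0.8631 + (8/22)×0.9544 = 0.8963 bits

Information Gain = 0.9024 - 0.8963 = 0.0061 bits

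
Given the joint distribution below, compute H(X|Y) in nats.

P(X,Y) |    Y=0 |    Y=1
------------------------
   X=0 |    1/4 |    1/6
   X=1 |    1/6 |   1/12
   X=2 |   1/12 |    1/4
1.0114 nats

Using the chain rule: H(X|Y) = H(X,Y) - H(Y)

First, compute H(X,Y) = 1.7046 nats

Marginal P(Y) = (1/2, 1/2)
H(Y) = 0.6931 nats

H(X|Y) = H(X,Y) - H(Y) = 1.7046 - 0.6931 = 1.0114 nats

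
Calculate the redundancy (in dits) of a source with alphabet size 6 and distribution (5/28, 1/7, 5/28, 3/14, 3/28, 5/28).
0.0093 dits

Redundancy measures how far a source is from maximum entropy:
R = H_max - H(X)

Maximum entropy for 6 symbols: H_max = log_10(6) = 0.7782 dits
Actual entropy: H(X) = 0.7688 dits
Redundancy: R = 0.7782 - 0.7688 = 0.0093 dits

This redundancy represents potential for compression: the source could be compressed by 0.0093 dits per symbol.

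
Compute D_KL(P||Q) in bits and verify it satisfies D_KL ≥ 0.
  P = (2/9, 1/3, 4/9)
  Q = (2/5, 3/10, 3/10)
0.1142 bits

KL divergence satisfies the Gibbs inequality: D_KL(P||Q) ≥ 0 for all distributions P, Q.

D_KL(P||Q) = Σ p(x) log(p(x)/q(x))
Term by term:
  x=0: 2/9 × log_2[(2/9)/(2/5)] = -0.1884
  x=1: 1/3 × log_2[(1/3)/(3/10)] = 0.0507
  x=2: 4/9 × log_2[(4/9)/(3/10)] = 0.2520
D_KL(P||Q) = 0.1142 bits

D_KL(P||Q) = 0.1142 ≥ 0 ✓

This non-negativity is a fundamental property: relative entropy cannot be negative because it measures how different Q is from P.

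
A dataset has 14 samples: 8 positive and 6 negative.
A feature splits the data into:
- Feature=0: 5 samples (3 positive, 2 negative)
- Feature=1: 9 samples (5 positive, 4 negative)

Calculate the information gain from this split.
0.0013 bits

Information Gain = H(Y) - H(Y|Feature)

Before split:
P(positive) = 8/14 = 0.5714
H(Y) = 0.9852 bits

After split:
Feature=0: H = 0.9710 bits (weight = 5/14)
Feature=1: H = 0.9911 bits (weight = 9/14)
H(Y|Feature) = (5/14)×0.9710 + (9/14)×0.9911 = 0.9839 bits

Information Gain = 0.9852 - 0.9839 = 0.0013 bits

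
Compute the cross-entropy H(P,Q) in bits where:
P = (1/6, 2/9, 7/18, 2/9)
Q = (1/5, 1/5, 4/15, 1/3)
1.9968 bits

Cross-entropy: H(P,Q) = -Σ p(x) log q(x)

Alternatively: H(P,Q) = H(P) + D_KL(P||Q)
H(P) = 1.9251 bits
D_KL(P||Q) = 0.0716 bits

H(P,Q) = 1.9251 + 0.0716 = 1.9968 bits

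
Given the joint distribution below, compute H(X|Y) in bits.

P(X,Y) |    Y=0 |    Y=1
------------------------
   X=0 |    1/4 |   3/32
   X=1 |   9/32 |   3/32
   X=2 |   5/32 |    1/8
1.5524 bits

Using the chain rule: H(X|Y) = H(X,Y) - H(Y)

First, compute H(X,Y) = 2.4485 bits

Marginal P(Y) = (11/16, 5/16)
H(Y) = 0.8960 bits

H(X|Y) = H(X,Y) - H(Y) = 2.4485 - 0.8960 = 1.5524 bits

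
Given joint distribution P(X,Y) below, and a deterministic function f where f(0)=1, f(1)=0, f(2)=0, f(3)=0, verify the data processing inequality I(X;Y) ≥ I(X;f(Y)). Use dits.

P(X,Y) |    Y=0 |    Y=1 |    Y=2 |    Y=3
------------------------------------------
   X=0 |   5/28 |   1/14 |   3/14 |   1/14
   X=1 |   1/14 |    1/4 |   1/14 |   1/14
I(X;Y) = 0.0482, I(X;f(Y)) = 0.0096, inequality holds: 0.0482 ≥ 0.0096

Data Processing Inequality: For any Markov chain X → Y → Z, we have I(X;Y) ≥ I(X;Z).

Here Z = f(Y) is a deterministic function of Y, forming X → Y → Z.

Original I(X;Y) = 0.0482 dits

After applying f:
P(X,Z) where Z=f(Y):
- P(X,Z=0) = P(X,Y=1) + P(X,Y=2) + P(X,Y=3)
- P(X,Z=1) = P(X,Y=0)

I(X;Z) = I(X;f(Y)) = 0.0096 dits

Verification: 0.0482 ≥ 0.0096 ✓

Information cannot be created by processing; the function f can only lose information about X.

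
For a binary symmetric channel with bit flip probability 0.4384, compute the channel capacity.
0.0110 bits

For a binary symmetric channel (BSC) with error probability p:
Capacity C = 1 - H(p) bits per symbol

where H(p) = -p log₂(p) - (1-p) log₂(1-p) is the binary entropy function.

H(0.4384) = 0.9890 bits
C = 1 - 0.9890 = 0.0110 bits per symbol

This means we can reliably transmit up to 0.0110 bits of information per channel use.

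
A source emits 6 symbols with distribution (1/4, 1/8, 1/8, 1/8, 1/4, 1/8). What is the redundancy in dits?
0.0256 dits

Redundancy measures how far a source is from maximum entropy:
R = H_max - H(X)

Maximum entropy for 6 symbols: H_max = log_10(6) = 0.7782 dits
Actual entropy: H(X) = 0.7526 dits
Redundancy: R = 0.7782 - 0.7526 = 0.0256 dits

This redundancy represents potential for compression: the source could be compressed by 0.0256 dits per symbol.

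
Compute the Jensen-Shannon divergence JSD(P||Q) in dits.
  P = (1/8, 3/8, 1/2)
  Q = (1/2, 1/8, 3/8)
0.0423 dits

Jensen-Shannon divergence is:
JSD(P||Q) = 0.5 × D_KL(P||M) + 0.5 × D_KL(Q||M)
where M = 0.5 × (P + Q) is the mixture distribution.

M = 0.5 × (1/8, 3/8, 1/2) + 0.5 × (1/2, 1/8, 3/8) = (5/16, 1/4, 7/16)

D_KL(P||M) = 0.0453 dits
D_KL(Q||M) = 0.0393 dits

JSD(P||Q) = 0.5 × 0.0453 + 0.5 × 0.0393 = 0.0423 dits

Unlike KL divergence, JSD is symmetric and bounded: 0 ≤ JSD ≤ log(2).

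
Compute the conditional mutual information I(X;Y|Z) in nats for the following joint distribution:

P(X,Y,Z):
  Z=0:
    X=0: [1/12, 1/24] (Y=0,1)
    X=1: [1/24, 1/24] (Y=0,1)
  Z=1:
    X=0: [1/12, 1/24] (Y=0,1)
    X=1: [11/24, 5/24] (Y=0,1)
0.0030 nats

Conditional mutual information: I(X;Y|Z) = H(X|Z) + H(Y|Z) - H(X,Y|Z)

H(Z) = 0.5117
H(X,Z) = 0.9972 → H(X|Z) = 0.4855
H(Y,Z) = 1.1457 → H(Y|Z) = 0.6339
H(X,Y,Z) = 1.6282 → H(X,Y|Z) = 1.1165

I(X;Y|Z) = 0.4855 + 0.6339 - 1.1165 = 0.0030 nats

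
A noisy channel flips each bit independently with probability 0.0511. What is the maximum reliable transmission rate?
0.7089 bits

For a binary symmetric channel (BSC) with error probability p:
Capacity C = 1 - H(p) bits per symbol

where H(p) = -p log₂(p) - (1-p) log₂(1-p) is the binary entropy function.

H(0.0511) = 0.2911 bits
C = 1 - 0.2911 = 0.7089 bits per symbol

This means we can reliably transmit up to 0.7089 bits of information per channel use.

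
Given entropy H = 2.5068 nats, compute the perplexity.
12.2656

Perplexity is e^H (or exp(H) for natural log).

H = 2.5068 nats
Perplexity = e^2.5068 = 12.2656

Interpretation: The model's uncertainty is equivalent to choosing uniformly among 12.3 options.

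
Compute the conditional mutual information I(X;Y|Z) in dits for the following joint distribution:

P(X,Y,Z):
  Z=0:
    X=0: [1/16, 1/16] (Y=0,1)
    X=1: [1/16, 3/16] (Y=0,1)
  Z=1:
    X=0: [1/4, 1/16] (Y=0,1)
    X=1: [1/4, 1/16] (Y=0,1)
0.0050 dits

Conditional mutual information: I(X;Y|Z) = H(X|Z) + H(Y|Z) - H(X,Y|Z)

H(Z) = 0.2873
H(X,Z) = 0.5791 → H(X|Z) = 0.2918
H(Y,Z) = 0.5268 → H(Y|Z) = 0.2395
H(X,Y,Z) = 0.8136 → H(X,Y|Z) = 0.5263

I(X;Y|Z) = 0.2918 + 0.2395 - 0.5263 = 0.0050 dits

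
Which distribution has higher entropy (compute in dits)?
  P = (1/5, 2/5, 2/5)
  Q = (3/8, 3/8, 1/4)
Q

Computing entropies in dits:
H(P) = 0.4581
H(Q) = 0.4700

Distribution Q has higher entropy.

Intuition: The distribution closer to uniform (more spread out) has higher entropy.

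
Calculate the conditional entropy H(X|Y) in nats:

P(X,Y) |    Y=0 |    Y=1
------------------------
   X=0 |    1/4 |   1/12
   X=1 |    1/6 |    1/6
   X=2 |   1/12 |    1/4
1.0114 nats

Using the chain rule: H(X|Y) = H(X,Y) - H(Y)

First, compute H(X,Y) = 1.7046 nats

Marginal P(Y) = (1/2, 1/2)
H(Y) = 0.6931 nats

H(X|Y) = H(X,Y) - H(Y) = 1.7046 - 0.6931 = 1.0114 nats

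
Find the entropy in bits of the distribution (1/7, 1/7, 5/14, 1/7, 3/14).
2.2099 bits

Shannon entropy is H(X) = -Σ p(x) log p(x).

For P = (1/7, 1/7, 5/14, 1/7, 3/14):
H = -1/7 × log_2(1/7) -1/7 × log_2(1/7) -5/14 × log_2(5/14) -1/7 × log_2(1/7) -3/14 × log_2(3/14)
H = 2.2099 bits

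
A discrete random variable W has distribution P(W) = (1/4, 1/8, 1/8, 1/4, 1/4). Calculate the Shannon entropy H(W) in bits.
2.2500 bits

Shannon entropy is H(X) = -Σ p(x) log p(x).

For P = (1/4, 1/8, 1/8, 1/4, 1/4):
H = -1/4 × log_2(1/4) -1/8 × log_2(1/8) -1/8 × log_2(1/8) -1/4 × log_2(1/4) -1/4 × log_2(1/4)
H = 2.2500 bits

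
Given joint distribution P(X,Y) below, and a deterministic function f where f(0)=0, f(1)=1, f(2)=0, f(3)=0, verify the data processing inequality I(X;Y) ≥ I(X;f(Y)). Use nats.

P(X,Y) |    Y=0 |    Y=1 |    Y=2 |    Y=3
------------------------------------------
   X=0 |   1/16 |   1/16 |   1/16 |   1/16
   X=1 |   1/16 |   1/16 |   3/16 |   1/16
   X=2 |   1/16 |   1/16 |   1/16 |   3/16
I(X;Y) = 0.0763, I(X;f(Y)) = 0.0041, inequality holds: 0.0763 ≥ 0.0041

Data Processing Inequality: For any Markov chain X → Y → Z, we have I(X;Y) ≥ I(X;Z).

Here Z = f(Y) is a deterministic function of Y, forming X → Y → Z.

Original I(X;Y) = 0.0763 nats

After applying f:
P(X,Z) where Z=f(Y):
- P(X,Z=0) = P(X,Y=0) + P(X,Y=2) + P(X,Y=3)
- P(X,Z=1) = P(X,Y=1)

I(X;Z) = I(X;f(Y)) = 0.0041 nats

Verification: 0.0763 ≥ 0.0041 ✓

Information cannot be created by processing; the function f can only lose information about X.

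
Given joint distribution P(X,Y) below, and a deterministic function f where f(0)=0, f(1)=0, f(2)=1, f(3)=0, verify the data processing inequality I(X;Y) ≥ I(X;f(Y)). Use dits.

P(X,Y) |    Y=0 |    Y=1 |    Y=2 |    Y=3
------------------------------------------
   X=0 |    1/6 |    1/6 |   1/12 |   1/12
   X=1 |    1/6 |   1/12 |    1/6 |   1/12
I(X;Y) = 0.0123, I(X;f(Y)) = 0.0082, inequality holds: 0.0123 ≥ 0.0082

Data Processing Inequality: For any Markov chain X → Y → Z, we have I(X;Y) ≥ I(X;Z).

Here Z = f(Y) is a deterministic function of Y, forming X → Y → Z.

Original I(X;Y) = 0.0123 dits

After applying f:
P(X,Z) where Z=f(Y):
- P(X,Z=0) = P(X,Y=0) + P(X,Y=1) + P(X,Y=3)
- P(X,Z=1) = P(X,Y=2)

I(X;Z) = I(X;f(Y)) = 0.0082 dits

Verification: 0.0123 ≥ 0.0082 ✓

Information cannot be created by processing; the function f can only lose information about X.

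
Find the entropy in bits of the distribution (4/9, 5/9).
0.9911 bits

Shannon entropy is H(X) = -Σ p(x) log p(x).

For P = (4/9, 5/9):
H = -4/9 × log_2(4/9) -5/9 × log_2(5/9)
H = 0.9911 bits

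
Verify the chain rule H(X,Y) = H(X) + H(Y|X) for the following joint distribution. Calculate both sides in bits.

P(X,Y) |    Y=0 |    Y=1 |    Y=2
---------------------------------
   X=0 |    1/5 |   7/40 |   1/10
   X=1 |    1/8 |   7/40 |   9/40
H(X,Y) = 2.5359, H(X) = 0.9982, H(Y|X) = 1.5377 (all in bits)

Chain rule: H(X,Y) = H(X) + H(Y|X)

Left side — joint entropy directly:
H(X,Y) = -Σ p(x,y) log p(x,y) = 2.5359 bits

Right side — compute H(Y|X) from the conditional distributions:
P(X) = (19/40, 21/40), so H(X) = 0.9982 bits
H(Y|X) = Σ_x P(X=x) · H(Y|X=x):
  P(Y|X=0) = (8/19, 7/19, 4/19), H(Y|X=0) = 1.5294, weight P(X=0) = 19/40
  P(Y|X=1) = (5/21, 1/3, 3/7), H(Y|X=1) = 1.5452, weight P(X=1) = 21/40
H(Y|X) = 1.5377 bits

H(X) + H(Y|X) = 0.9982 + 1.5377 = 2.5359 bits

Both sides equal 2.5359 bits. ✓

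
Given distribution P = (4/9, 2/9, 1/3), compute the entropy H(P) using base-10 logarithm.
0.4607 dits

Shannon entropy is H(X) = -Σ p(x) log p(x).

For P = (4/9, 2/9, 1/3):
H = -4/9 × log_10(4/9) -2/9 × log_10(2/9) -1/3 × log_10(1/3)
H = 0.4607 dits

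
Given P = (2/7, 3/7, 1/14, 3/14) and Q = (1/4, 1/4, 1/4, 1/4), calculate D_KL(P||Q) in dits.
0.0637 dits

KL divergence: D_KL(P||Q) = Σ p(x) log(p(x)/q(x))

Computing term by term:
  x=0: 2/7 × log_10[(2/7)/(1/4)] = 2/7 × 0.0580 = 0.0166
  x=1: 3/7 × log_10[(3/7)/(1/4)] = 3/7 × 0.2341 = 0.1003
  x=2: 1/14 × log_10[(1/14)/(1/4)] = 1/14 × -0.5441 = -0.0389
  x=3: 3/14 × log_10[(3/14)/(1/4)] = 3/14 × -0.0669 = -0.0143

D_KL(P||Q) = 0.0637 dits

Note: KL divergence is always non-negative and equals 0 iff P = Q.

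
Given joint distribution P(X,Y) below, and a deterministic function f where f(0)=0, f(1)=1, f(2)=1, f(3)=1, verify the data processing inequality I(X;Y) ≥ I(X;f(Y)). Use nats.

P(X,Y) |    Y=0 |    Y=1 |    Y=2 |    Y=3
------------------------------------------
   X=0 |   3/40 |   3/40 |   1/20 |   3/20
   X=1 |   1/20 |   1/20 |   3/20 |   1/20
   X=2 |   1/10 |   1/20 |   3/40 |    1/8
I(X;Y) = 0.0659, I(X;f(Y)) = 0.0067, inequality holds: 0.0659 ≥ 0.0067

Data Processing Inequality: For any Markov chain X → Y → Z, we have I(X;Y) ≥ I(X;Z).

Here Z = f(Y) is a deterministic function of Y, forming X → Y → Z.

Original I(X;Y) = 0.0659 nats

After applying f:
P(X,Z) where Z=f(Y):
- P(X,Z=0) = P(X,Y=0)
- P(X,Z=1) = P(X,Y=1) + P(X,Y=2) + P(X,Y=3)

I(X;Z) = I(X;f(Y)) = 0.0067 nats

Verification: 0.0659 ≥ 0.0067 ✓

Information cannot be created by processing; the function f can only lose information about X.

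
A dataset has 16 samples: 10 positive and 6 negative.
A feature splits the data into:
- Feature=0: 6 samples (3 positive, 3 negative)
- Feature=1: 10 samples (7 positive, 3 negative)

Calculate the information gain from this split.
0.0286 bits

Information Gain = H(Y) - H(Y|Feature)

Before split:
P(positive) = 10/16 = 0.6250
H(Y) = 0.9544 bits

After split:
Feature=0: H = 1.0000 bits (weight = 6/16)
Feature=1: H = 0.8813 bits (weight = 10/16)
H(Y|Feature) = (6/16)×1.0000 + (10/16)×0.8813 = 0.9258 bits

Information Gain = 0.9544 - 0.9258 = 0.0286 bits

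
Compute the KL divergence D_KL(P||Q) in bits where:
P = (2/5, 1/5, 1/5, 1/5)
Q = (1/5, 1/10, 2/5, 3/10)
0.2830 bits

KL divergence: D_KL(P||Q) = Σ p(x) log(p(x)/q(x))

Computing term by term:
  x=0: 2/5 × log_2[(2/5)/(1/5)] = 2/5 × 1.0000 = 0.4000
  x=1: 1/5 × log_2[(1/5)/(1/10)] = 1/5 × 1.0000 = 0.2000
  x=2: 1/5 × log_2[(1/5)/(2/5)] = 1/5 × -1.0000 = -0.2000
  x=3: 1/5 × log_2[(1/5)/(3/10)] = 1/5 × -0.5850 = -0.1170

D_KL(P||Q) = 0.2830 bits

Note: KL divergence is always non-negative and equals 0 iff P = Q.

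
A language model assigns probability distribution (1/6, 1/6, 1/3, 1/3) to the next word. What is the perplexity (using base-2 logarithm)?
3.7798

Perplexity is 2^H (or exp(H) for natural log).

First, H = -Σ p log p = 1.9183 bits
Perplexity = 2^1.9183 = 3.7798

Interpretation: The model's uncertainty is equivalent to choosing uniformly among 3.8 options.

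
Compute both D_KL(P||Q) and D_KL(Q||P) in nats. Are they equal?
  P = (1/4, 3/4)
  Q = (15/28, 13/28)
D_KL(P||Q) = 0.1691, D_KL(Q||P) = 0.1856

KL divergence is not symmetric: D_KL(P||Q) ≠ D_KL(Q||P) in general.

D_KL(P||Q) = 0.1691 nats
D_KL(Q||P) = 0.1856 nats

No, they are not equal!

This asymmetry is why KL divergence is not a true distance metric.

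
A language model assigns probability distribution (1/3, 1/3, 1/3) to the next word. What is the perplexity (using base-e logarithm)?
3.0000

Perplexity is e^H (or exp(H) for natural log).

First, H = -Σ p log p = 1.0986 nats
Perplexity = e^1.0986 = 3.0000

Interpretation: The model's uncertainty is equivalent to choosing uniformly among 3.0 options.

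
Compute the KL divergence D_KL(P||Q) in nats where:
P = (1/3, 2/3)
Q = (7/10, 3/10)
0.2850 nats

KL divergence: D_KL(P||Q) = Σ p(x) log(p(x)/q(x))

Computing term by term:
  x=0: 1/3 × log_e[(1/3)/(7/10)] = 1/3 × -0.7419 = -0.2473
  x=1: 2/3 × log_e[(2/3)/(3/10)] = 2/3 × 0.7985 = 0.5323

D_KL(P||Q) = 0.2850 nats

Note: KL divergence is always non-negative and equals 0 iff P = Q.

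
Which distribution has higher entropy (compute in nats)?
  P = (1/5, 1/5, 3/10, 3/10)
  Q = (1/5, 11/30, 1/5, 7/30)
P

Computing entropies in nats:
H(P) = 1.3662
H(Q) = 1.3512

Distribution P has higher entropy.

Intuition: The distribution closer to uniform (more spread out) has higher entropy.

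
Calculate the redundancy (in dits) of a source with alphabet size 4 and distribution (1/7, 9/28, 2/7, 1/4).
0.0169 dits

Redundancy measures how far a source is from maximum entropy:
R = H_max - H(X)

Maximum entropy for 4 symbols: H_max = log_10(4) = 0.6021 dits
Actual entropy: H(X) = 0.5851 dits
Redundancy: R = 0.6021 - 0.5851 = 0.0169 dits

This redundancy represents potential for compression: the source could be compressed by 0.0169 dits per symbol.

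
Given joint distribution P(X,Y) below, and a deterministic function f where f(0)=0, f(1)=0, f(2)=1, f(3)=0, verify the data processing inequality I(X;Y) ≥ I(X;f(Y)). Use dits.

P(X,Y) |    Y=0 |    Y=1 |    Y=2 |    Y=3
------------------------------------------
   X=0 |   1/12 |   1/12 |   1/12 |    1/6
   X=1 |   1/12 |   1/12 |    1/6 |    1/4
I(X;Y) = 0.0037, I(X;f(Y)) = 0.0021, inequality holds: 0.0037 ≥ 0.0021

Data Processing Inequality: For any Markov chain X → Y → Z, we have I(X;Y) ≥ I(X;Z).

Here Z = f(Y) is a deterministic function of Y, forming X → Y → Z.

Original I(X;Y) = 0.0037 dits

After applying f:
P(X,Z) where Z=f(Y):
- P(X,Z=0) = P(X,Y=0) + P(X,Y=1) + P(X,Y=3)
- P(X,Z=1) = P(X,Y=2)

I(X;Z) = I(X;f(Y)) = 0.0021 dits

Verification: 0.0037 ≥ 0.0021 ✓

Information cannot be created by processing; the function f can only lose information about X.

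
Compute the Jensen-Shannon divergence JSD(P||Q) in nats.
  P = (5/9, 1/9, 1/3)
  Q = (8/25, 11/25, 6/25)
0.0724 nats

Jensen-Shannon divergence is:
JSD(P||Q) = 0.5 × D_KL(P||M) + 0.5 × D_KL(Q||M)
where M = 0.5 × (P + Q) is the mixture distribution.

M = 0.5 × (5/9, 1/9, 1/3) + 0.5 × (8/25, 11/25, 6/25) = (0.437778, 0.275556, 0.286667)

D_KL(P||M) = 0.0817 nats
D_KL(Q||M) = 0.0630 nats

JSD(P||Q) = 0.5 × 0.0817 + 0.5 × 0.0630 = 0.0724 nats

Unlike KL divergence, JSD is symmetric and bounded: 0 ≤ JSD ≤ log(2).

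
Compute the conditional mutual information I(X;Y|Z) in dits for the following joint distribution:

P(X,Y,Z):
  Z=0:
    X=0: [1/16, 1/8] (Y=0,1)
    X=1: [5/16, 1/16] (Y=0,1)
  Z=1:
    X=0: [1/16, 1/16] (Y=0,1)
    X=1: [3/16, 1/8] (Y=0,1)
0.0311 dits

Conditional mutual information: I(X;Y|Z) = H(X|Z) + H(Y|Z) - H(X,Y|Z)

H(Z) = 0.2976
H(X,Z) = 0.5668 → H(X|Z) = 0.2692
H(Y,Z) = 0.5829 → H(Y|Z) = 0.2852
H(X,Y,Z) = 0.8210 → H(X,Y|Z) = 0.5233

I(X;Y|Z) = 0.2692 + 0.2852 - 0.5233 = 0.0311 dits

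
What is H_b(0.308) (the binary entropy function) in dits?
0.2682 dits

The binary entropy function is:
H(p) = -p log(p) - (1-p) log(1-p)

H(0.308) = -0.308 × log_10(0.308) - 0.692 × log_10(0.692)
H(0.308) = 0.2682 dits

Note: Binary entropy is maximized at p=0.5 (H=1 bit) and minimized at p=0 or p=1 (H=0).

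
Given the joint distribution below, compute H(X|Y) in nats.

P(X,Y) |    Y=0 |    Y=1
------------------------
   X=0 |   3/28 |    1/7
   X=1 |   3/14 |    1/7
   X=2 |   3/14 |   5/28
1.0725 nats

Using the chain rule: H(X|Y) = H(X,Y) - H(Y)

First, compute H(X,Y) = 1.7631 nats

Marginal P(Y) = (15/28, 13/28)
H(Y) = 0.6906 nats

H(X|Y) = H(X,Y) - H(Y) = 1.7631 - 0.6906 = 1.0725 nats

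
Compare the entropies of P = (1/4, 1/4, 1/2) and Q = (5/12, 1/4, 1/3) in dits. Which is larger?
Q

Computing entropies in dits:
H(P) = 0.4515
H(Q) = 0.4680

Distribution Q has higher entropy.

Intuition: The distribution closer to uniform (more spread out) has higher entropy.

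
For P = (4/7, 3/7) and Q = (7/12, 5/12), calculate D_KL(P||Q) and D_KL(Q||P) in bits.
D_KL(P||Q) = 0.0004, D_KL(Q||P) = 0.0004

KL divergence is not symmetric: D_KL(P||Q) ≠ D_KL(Q||P) in general.

D_KL(P||Q) = 0.0004 bits
D_KL(Q||P) = 0.0004 bits

In this case they happen to be equal (to 4 decimal places).

This asymmetry is why KL divergence is not a true distance metric.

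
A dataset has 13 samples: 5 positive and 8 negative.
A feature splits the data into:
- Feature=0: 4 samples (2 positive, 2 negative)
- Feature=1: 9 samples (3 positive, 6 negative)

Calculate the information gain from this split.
0.0178 bits

Information Gain = H(Y) - H(Y|Feature)

Before split:
P(positive) = 5/13 = 0.3846
H(Y) = 0.9612 bits

After split:
Feature=0: H = 1.0000 bits (weight = 4/13)
Feature=1: H = 0.9183 bits (weight = 9/13)
H(Y|Feature) = (4/13)×1.0000 + (9/13)×0.9183 = 0.9434 bits

Information Gain = 0.9612 - 0.9434 = 0.0178 bits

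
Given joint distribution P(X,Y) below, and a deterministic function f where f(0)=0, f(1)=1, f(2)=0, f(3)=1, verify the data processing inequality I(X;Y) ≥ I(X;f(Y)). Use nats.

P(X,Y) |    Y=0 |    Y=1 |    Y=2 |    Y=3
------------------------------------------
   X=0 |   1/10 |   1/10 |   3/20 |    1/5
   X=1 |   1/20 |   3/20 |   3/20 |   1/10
I(X;Y) = 0.0255, I(X;f(Y)) = 0.0001, inequality holds: 0.0255 ≥ 0.0001

Data Processing Inequality: For any Markov chain X → Y → Z, we have I(X;Y) ≥ I(X;Z).

Here Z = f(Y) is a deterministic function of Y, forming X → Y → Z.

Original I(X;Y) = 0.0255 nats

After applying f:
P(X,Z) where Z=f(Y):
- P(X,Z=0) = P(X,Y=0) + P(X,Y=2)
- P(X,Z=1) = P(X,Y=1) + P(X,Y=3)

I(X;Z) = I(X;f(Y)) = 0.0001 nats

Verification: 0.0255 ≥ 0.0001 ✓

Information cannot be created by processing; the function f can only lose information about X.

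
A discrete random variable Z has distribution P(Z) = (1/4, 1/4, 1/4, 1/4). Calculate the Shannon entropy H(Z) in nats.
1.3863 nats

Shannon entropy is H(X) = -Σ p(x) log p(x).

For P = (1/4, 1/4, 1/4, 1/4):
H = -1/4 × log_e(1/4) -1/4 × log_e(1/4) -1/4 × log_e(1/4) -1/4 × log_e(1/4)
H = 1.3863 nats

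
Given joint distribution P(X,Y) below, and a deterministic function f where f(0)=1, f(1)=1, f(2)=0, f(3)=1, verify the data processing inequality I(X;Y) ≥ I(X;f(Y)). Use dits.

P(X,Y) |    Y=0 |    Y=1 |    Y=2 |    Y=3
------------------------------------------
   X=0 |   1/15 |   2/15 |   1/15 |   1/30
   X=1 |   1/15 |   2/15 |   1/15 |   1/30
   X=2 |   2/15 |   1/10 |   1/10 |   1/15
I(X;Y) = 0.0094, I(X;f(Y)) = 0.0002, inequality holds: 0.0094 ≥ 0.0002

Data Processing Inequality: For any Markov chain X → Y → Z, we have I(X;Y) ≥ I(X;Z).

Here Z = f(Y) is a deterministic function of Y, forming X → Y → Z.

Original I(X;Y) = 0.0094 dits

After applying f:
P(X,Z) where Z=f(Y):
- P(X,Z=0) = P(X,Y=2)
- P(X,Z=1) = P(X,Y=0) + P(X,Y=1) + P(X,Y=3)

I(X;Z) = I(X;f(Y)) = 0.0002 dits

Verification: 0.0094 ≥ 0.0002 ✓

Information cannot be created by processing; the function f can only lose information about X.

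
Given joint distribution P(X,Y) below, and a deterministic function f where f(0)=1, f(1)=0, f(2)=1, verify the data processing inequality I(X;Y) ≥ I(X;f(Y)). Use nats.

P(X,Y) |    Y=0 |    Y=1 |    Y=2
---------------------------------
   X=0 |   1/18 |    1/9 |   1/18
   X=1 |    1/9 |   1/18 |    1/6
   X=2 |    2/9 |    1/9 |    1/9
I(X;Y) = 0.0590, I(X;f(Y)) = 0.0367, inequality holds: 0.0590 ≥ 0.0367

Data Processing Inequality: For any Markov chain X → Y → Z, we have I(X;Y) ≥ I(X;Z).

Here Z = f(Y) is a deterministic function of Y, forming X → Y → Z.

Original I(X;Y) = 0.0590 nats

After applying f:
P(X,Z) where Z=f(Y):
- P(X,Z=0) = P(X,Y=1)
- P(X,Z=1) = P(X,Y=0) + P(X,Y=2)

I(X;Z) = I(X;f(Y)) = 0.0367 nats

Verification: 0.0590 ≥ 0.0367 ✓

Information cannot be created by processing; the function f can only lose information about X.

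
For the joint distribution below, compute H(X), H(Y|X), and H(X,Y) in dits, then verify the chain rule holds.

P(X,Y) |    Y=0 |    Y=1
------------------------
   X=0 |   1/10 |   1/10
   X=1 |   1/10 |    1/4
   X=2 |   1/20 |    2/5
H(X,Y) = 0.6747, H(X) = 0.4554, H(Y|X) = 0.2193 (all in dits)

Chain rule: H(X,Y) = H(X) + H(Y|X)

Left side — joint entropy directly:
H(X,Y) = -Σ p(x,y) log p(x,y) = 0.6747 dits

Right side — compute H(Y|X) from the conditional distributions:
P(X) = (1/5, 7/20, 9/20), so H(X) = 0.4554 dits
H(Y|X) = Σ_x P(X=x) · H(Y|X=x):
  P(Y|X=0) = (1/2, 1/2), H(Y|X=0) = 0.3010, weight P(X=0) = 1/5
  P(Y|X=1) = (2/7, 5/7), H(Y|X=1) = 0.2598, weight P(X=1) = 7/20
  P(Y|X=2) = (1/9, 8/9), H(Y|X=2) = 0.1515, weight P(X=2) = 9/20
H(Y|X) = 0.2193 dits

H(X) + H(Y|X) = 0.4554 + 0.2193 = 0.6747 dits

Both sides equal 0.6747 dits. ✓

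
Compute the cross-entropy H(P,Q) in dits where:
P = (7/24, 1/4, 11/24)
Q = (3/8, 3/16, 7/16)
0.4705 dits

Cross-entropy: H(P,Q) = -Σ p(x) log q(x)

Alternatively: H(P,Q) = H(P) + D_KL(P||Q)
H(P) = 0.4619 dits
D_KL(P||Q) = 0.0087 dits

H(P,Q) = 0.4619 + 0.0087 = 0.4705 dits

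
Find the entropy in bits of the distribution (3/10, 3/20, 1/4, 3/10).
1.9527 bits

Shannon entropy is H(X) = -Σ p(x) log p(x).

For P = (3/10, 3/20, 1/4, 3/10):
H = -3/10 × log_2(3/10) -3/20 × log_2(3/20) -1/4 × log_2(1/4) -3/10 × log_2(3/10)
H = 1.9527 bits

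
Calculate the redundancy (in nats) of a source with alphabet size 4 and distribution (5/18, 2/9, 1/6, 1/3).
0.0314 nats

Redundancy measures how far a source is from maximum entropy:
R = H_max - H(X)

Maximum entropy for 4 symbols: H_max = log_e(4) = 1.3863 nats
Actual entropy: H(X) = 1.3549 nats
Redundancy: R = 1.3863 - 1.3549 = 0.0314 nats

This redundancy represents potential for compression: the source could be compressed by 0.0314 nats per symbol.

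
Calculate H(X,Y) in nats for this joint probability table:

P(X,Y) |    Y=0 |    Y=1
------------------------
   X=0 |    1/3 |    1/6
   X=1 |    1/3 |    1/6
1.3297 nats

Joint entropy is H(X,Y) = -Σ_{x,y} p(x,y) log p(x,y).

Summing over all non-zero entries:
H(X,Y) = -[1/3·log_e(1/3) + 1/6·log_e(1/6) + 1/3·log_e(1/3) + 1/6·log_e(1/6)]
H(X,Y) = 1.3297 nats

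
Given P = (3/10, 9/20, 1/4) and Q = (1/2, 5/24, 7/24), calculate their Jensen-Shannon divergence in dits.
0.0157 dits

Jensen-Shannon divergence is:
JSD(P||Q) = 0.5 × D_KL(P||M) + 0.5 × D_KL(Q||M)
where M = 0.5 × (P + Q) is the mixture distribution.

M = 0.5 × (3/10, 9/20, 1/4) + 0.5 × (1/2, 5/24, 7/24) = (2/5, 0.329167, 0.270833)

D_KL(P||M) = 0.0149 dits
D_KL(Q||M) = 0.0165 dits

JSD(P||Q) = 0.5 × 0.0149 + 0.5 × 0.0165 = 0.0157 dits

Unlike KL divergence, JSD is symmetric and bounded: 0 ≤ JSD ≤ log(2).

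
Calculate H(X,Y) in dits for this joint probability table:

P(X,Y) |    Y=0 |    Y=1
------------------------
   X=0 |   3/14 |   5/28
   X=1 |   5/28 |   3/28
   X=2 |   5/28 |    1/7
0.7688 dits

Joint entropy is H(X,Y) = -Σ_{x,y} p(x,y) log p(x,y).

Summing over all non-zero entries:
H(X,Y) = -[3/14·log_10(3/14) + 5/28·log_10(5/28) + 5/28·log_10(5/28) + 3/28·log_10(3/28) + 5/28·log_10(5/28) + 1/7·log_10(1/7)]
H(X,Y) = 0.7688 dits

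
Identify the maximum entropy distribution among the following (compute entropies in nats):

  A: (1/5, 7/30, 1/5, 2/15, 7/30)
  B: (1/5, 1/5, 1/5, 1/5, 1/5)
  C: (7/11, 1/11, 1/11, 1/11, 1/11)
B

For a discrete distribution over n outcomes, entropy is maximized by the uniform distribution.

Computing entropies:
H(A) = 1.5916 nats
H(B) = 1.6094 nats
H(C) = 1.1596 nats

The uniform distribution (where all probabilities equal 1/5) achieves the maximum entropy of log_e(5) = 1.6094 nats.

Distribution B has the highest entropy.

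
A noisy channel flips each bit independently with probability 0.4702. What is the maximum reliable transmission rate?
0.0026 bits

For a binary symmetric channel (BSC) with error probability p:
Capacity C = 1 - H(p) bits per symbol

where H(p) = -p log₂(p) - (1-p) log₂(1-p) is the binary entropy function.

H(0.4702) = 0.9974 bits
C = 1 - 0.9974 = 0.0026 bits per symbol

This means we can reliably transmit up to 0.0026 bits of information per channel use.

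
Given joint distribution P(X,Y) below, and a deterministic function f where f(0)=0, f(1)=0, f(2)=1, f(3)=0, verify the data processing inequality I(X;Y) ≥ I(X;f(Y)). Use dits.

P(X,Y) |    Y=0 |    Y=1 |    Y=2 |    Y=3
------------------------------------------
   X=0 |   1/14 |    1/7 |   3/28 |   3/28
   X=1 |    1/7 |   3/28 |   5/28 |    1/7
I(X;Y) = 0.0070, I(X;f(Y)) = 0.0010, inequality holds: 0.0070 ≥ 0.0010

Data Processing Inequality: For any Markov chain X → Y → Z, we have I(X;Y) ≥ I(X;Z).

Here Z = f(Y) is a deterministic function of Y, forming X → Y → Z.

Original I(X;Y) = 0.0070 dits

After applying f:
P(X,Z) where Z=f(Y):
- P(X,Z=0) = P(X,Y=0) + P(X,Y=1) + P(X,Y=3)
- P(X,Z=1) = P(X,Y=2)

I(X;Z) = I(X;f(Y)) = 0.0010 dits

Verification: 0.0070 ≥ 0.0010 ✓

Information cannot be created by processing; the function f can only lose information about X.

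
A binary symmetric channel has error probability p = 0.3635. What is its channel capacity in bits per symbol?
0.0544 bits

For a binary symmetric channel (BSC) with error probability p:
Capacity C = 1 - H(p) bits per symbol

where H(p) = -p log₂(p) - (1-p) log₂(1-p) is the binary entropy function.

H(0.3635) = 0.9456 bits
C = 1 - 0.9456 = 0.0544 bits per symbol

This means we can reliably transmit up to 0.0544 bits of information per channel use.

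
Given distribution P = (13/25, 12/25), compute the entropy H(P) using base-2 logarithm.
0.9988 bits

Shannon entropy is H(X) = -Σ p(x) log p(x).

For P = (13/25, 12/25):
H = -13/25 × log_2(13/25) -12/25 × log_2(12/25)
H = 0.9988 bits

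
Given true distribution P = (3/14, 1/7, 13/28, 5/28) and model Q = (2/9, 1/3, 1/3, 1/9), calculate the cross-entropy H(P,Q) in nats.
1.3817 nats

Cross-entropy: H(P,Q) = -Σ p(x) log q(x)

Alternatively: H(P,Q) = H(P) + D_KL(P||Q)
H(P) = 1.2719 nats
D_KL(P||Q) = 0.1097 nats

H(P,Q) = 1.2719 + 0.1097 = 1.3817 nats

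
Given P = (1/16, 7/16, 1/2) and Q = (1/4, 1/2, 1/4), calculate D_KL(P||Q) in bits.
0.2907 bits

KL divergence: D_KL(P||Q) = Σ p(x) log(p(x)/q(x))

Computing term by term:
  x=0: 1/16 × log_2[(1/16)/(1/4)] = 1/16 × -2.0000 = -0.1250
  x=1: 7/16 × log_2[(7/16)/(1/2)] = 7/16 × -0.1926 = -0.0843
  x=2: 1/2 × log_2[(1/2)/(1/4)] = 1/2 × 1.0000 = 0.5000

D_KL(P||Q) = 0.2907 bits

Note: KL divergence is always non-negative and equals 0 iff P = Q.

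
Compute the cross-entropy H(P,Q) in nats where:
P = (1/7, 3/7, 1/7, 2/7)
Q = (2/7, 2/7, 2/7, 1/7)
1.4508 nats

Cross-entropy: H(P,Q) = -Σ p(x) log q(x)

Alternatively: H(P,Q) = H(P) + D_KL(P||Q)
H(P) = 1.2770 nats
D_KL(P||Q) = 0.1738 nats

H(P,Q) = 1.2770 + 0.1738 = 1.4508 nats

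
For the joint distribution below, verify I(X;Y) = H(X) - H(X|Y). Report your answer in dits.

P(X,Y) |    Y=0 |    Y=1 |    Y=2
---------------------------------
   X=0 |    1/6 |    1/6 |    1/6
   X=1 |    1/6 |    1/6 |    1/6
I(X;Y) = 0.0000 dits

Mutual information has multiple equivalent forms:
- I(X;Y) = H(X) - H(X|Y)
- I(X;Y) = H(Y) - H(Y|X)
- I(X;Y) = H(X) + H(Y) - H(X,Y)

Computing all quantities:
H(X) = 0.3010, H(Y) = 0.4771, H(X,Y) = 0.7782
H(X|Y) = 0.3010, H(Y|X) = 0.4771

Verification:
H(X) - H(X|Y) = 0.3010 - 0.3010 = 0.0000
H(Y) - H(Y|X) = 0.4771 - 0.4771 = 0.0000
H(X) + H(Y) - H(X,Y) = 0.3010 + 0.4771 - 0.7782 = 0.0000

All forms give I(X;Y) = 0.0000 dits. ✓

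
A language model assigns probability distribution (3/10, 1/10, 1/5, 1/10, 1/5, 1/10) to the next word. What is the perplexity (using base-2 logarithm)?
5.4507

Perplexity is 2^H (or exp(H) for natural log).

First, H = -Σ p log p = 2.4464 bits
Perplexity = 2^2.4464 = 5.4507

Interpretation: The model's uncertainty is equivalent to choosing uniformly among 5.5 options.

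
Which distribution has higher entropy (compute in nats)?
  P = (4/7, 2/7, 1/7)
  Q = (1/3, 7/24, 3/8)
Q

Computing entropies in nats:
H(P) = 0.9557
H(Q) = 1.0934

Distribution Q has higher entropy.

Intuition: The distribution closer to uniform (more spread out) has higher entropy.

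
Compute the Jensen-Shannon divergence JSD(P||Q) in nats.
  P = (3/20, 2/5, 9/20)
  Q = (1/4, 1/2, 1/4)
0.0236 nats

Jensen-Shannon divergence is:
JSD(P||Q) = 0.5 × D_KL(P||M) + 0.5 × D_KL(Q||M)
where M = 0.5 × (P + Q) is the mixture distribution.

M = 0.5 × (3/20, 2/5, 9/20) + 0.5 × (1/4, 1/2, 1/4) = (1/5, 9/20, 7/20)

D_KL(P||M) = 0.0228 nats
D_KL(Q||M) = 0.0243 nats

JSD(P||Q) = 0.5 × 0.0228 + 0.5 × 0.0243 = 0.0236 nats

Unlike KL divergence, JSD is symmetric and bounded: 0 ≤ JSD ≤ log(2).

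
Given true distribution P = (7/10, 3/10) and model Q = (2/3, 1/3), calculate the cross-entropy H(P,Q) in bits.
0.8850 bits

Cross-entropy: H(P,Q) = -Σ p(x) log q(x)

Alternatively: H(P,Q) = H(P) + D_KL(P||Q)
H(P) = 0.8813 bits
D_KL(P||Q) = 0.0037 bits

H(P,Q) = 0.8813 + 0.0037 = 0.8850 bits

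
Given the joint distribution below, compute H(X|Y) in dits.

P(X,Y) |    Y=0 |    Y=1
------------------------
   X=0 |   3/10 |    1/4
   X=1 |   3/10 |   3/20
0.2955 dits

Using the chain rule: H(X|Y) = H(X,Y) - H(Y)

First, compute H(X,Y) = 0.5878 dits

Marginal P(Y) = (3/5, 2/5)
H(Y) = 0.2923 dits

H(X|Y) = H(X,Y) - H(Y) = 0.5878 - 0.2923 = 0.2955 dits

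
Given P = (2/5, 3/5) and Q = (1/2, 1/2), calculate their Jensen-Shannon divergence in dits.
0.0022 dits

Jensen-Shannon divergence is:
JSD(P||Q) = 0.5 × D_KL(P||M) + 0.5 × D_KL(Q||M)
where M = 0.5 × (P + Q) is the mixture distribution.

M = 0.5 × (2/5, 3/5) + 0.5 × (1/2, 1/2) = (9/20, 11/20)

D_KL(P||M) = 0.0022 dits
D_KL(Q||M) = 0.0022 dits

JSD(P||Q) = 0.5 × 0.0022 + 0.5 × 0.0022 = 0.0022 dits

Unlike KL divergence, JSD is symmetric and bounded: 0 ≤ JSD ≤ log(2).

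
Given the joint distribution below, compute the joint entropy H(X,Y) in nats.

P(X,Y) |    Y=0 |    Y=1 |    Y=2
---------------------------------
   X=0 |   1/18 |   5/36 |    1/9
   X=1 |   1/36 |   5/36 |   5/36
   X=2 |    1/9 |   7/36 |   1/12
2.0964 nats

Joint entropy is H(X,Y) = -Σ_{x,y} p(x,y) log p(x,y).

Summing over all non-zero entries:
H(X,Y) = -[1/18·log_e(1/18) + 5/36·log_e(5/36) + 1/9·log_e(1/9) + 1/36·log_e(1/36) + 5/36·log_e(5/36) + 5/36·log_e(5/36) + 1/9·log_e(1/9) + 7/36·log_e(7/36) + 1/12·log_e(1/12)]
H(X,Y) = 2.0964 nats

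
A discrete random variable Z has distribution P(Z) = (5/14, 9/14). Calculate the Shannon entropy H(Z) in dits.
0.2831 dits

Shannon entropy is H(X) = -Σ p(x) log p(x).

For P = (5/14, 9/14):
H = -5/14 × log_10(5/14) -9/14 × log_10(9/14)
H = 0.2831 dits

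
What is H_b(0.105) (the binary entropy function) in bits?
0.4846 bits

The binary entropy function is:
H(p) = -p log(p) - (1-p) log(1-p)

H(0.105) = -0.105 × log_2(0.105) - 0.895 × log_2(0.895)
H(0.105) = 0.4846 bits

Note: Binary entropy is maximized at p=0.5 (H=1 bit) and minimized at p=0 or p=1 (H=0).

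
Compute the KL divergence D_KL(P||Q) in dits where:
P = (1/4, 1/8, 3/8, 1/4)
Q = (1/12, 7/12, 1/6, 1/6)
0.2117 dits

KL divergence: D_KL(P||Q) = Σ p(x) log(p(x)/q(x))

Computing term by term:
  x=0: 1/4 × log_10[(1/4)/(1/12)] = 1/4 × 0.4771 = 0.1193
  x=1: 1/8 × log_10[(1/8)/(7/12)] = 1/8 × -0.6690 = -0.0836
  x=2: 3/8 × log_10[(3/8)/(1/6)] = 3/8 × 0.3522 = 0.1321
  x=3: 1/4 × log_10[(1/4)/(1/6)] = 1/4 × 0.1761 = 0.0440

D_KL(P||Q) = 0.2117 dits

Note: KL divergence is always non-negative and equals 0 iff P = Q.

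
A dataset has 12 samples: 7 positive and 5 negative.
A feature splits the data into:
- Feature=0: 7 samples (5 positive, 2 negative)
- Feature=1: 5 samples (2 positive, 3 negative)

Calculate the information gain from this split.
0.0718 bits

Information Gain = H(Y) - H(Y|Feature)

Before split:
P(positive) = 7/12 = 0.5833
H(Y) = 0.9799 bits

After split:
Feature=0: H = 0.8631 bits (weight = 7/12)
Feature=1: H = 0.9710 bits (weight = 5/12)
H(Y|Feature) = (7/12)×0.8631 + (5/12)×0.9710 = 0.9080 bits

Information Gain = 0.9799 - 0.9080 = 0.0718 bits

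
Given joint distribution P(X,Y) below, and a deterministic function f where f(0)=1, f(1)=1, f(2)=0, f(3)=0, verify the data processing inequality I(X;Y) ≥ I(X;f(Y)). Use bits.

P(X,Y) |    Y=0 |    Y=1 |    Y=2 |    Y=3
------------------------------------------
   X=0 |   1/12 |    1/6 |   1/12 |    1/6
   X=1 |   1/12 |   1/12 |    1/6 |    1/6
I(X;Y) = 0.0409, I(X;f(Y)) = 0.0207, inequality holds: 0.0409 ≥ 0.0207

Data Processing Inequality: For any Markov chain X → Y → Z, we have I(X;Y) ≥ I(X;Z).

Here Z = f(Y) is a deterministic function of Y, forming X → Y → Z.

Original I(X;Y) = 0.0409 bits

After applying f:
P(X,Z) where Z=f(Y):
- P(X,Z=0) = P(X,Y=2) + P(X,Y=3)
- P(X,Z=1) = P(X,Y=0) + P(X,Y=1)

I(X;Z) = I(X;f(Y)) = 0.0207 bits

Verification: 0.0409 ≥ 0.0207 ✓

Information cannot be created by processing; the function f can only lose information about X.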